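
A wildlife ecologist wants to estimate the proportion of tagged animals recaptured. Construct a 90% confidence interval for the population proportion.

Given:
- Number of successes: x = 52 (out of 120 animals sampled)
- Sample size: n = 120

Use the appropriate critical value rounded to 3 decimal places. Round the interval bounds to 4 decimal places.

Sample proportion: p̂ = 52/120 = 0.433333

Check conditions for normal approximation:
  np̂ = 52 ≥ 10 ✓
  n(1-p̂) = 68 ≥ 10 ✓

The sample is large enough, so use a z-interval (normal approximation) for the proportion.

For 90% confidence, z* = 1.645 (from standard normal table)

Standard error: SE = √(p̂(1-p̂)/n) = √(0.433333×0.566667/120) = 0.04523601

Margin of error: E = z* × SE = 1.645 × 0.04523601 = 0.074413

Z-interval: p̂ ± E = 0.433333 ± 0.074413 = (0.358920, 0.507747)

Rounded to 4 decimal places:

(0.3589, 0.5077)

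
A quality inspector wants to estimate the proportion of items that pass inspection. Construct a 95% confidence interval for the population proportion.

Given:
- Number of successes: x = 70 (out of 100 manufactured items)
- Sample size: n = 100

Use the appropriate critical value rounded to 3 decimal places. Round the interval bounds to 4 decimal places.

Sample proportion: p̂ = 70/100 = 0.700000

Check conditions for normal approximation:
  np̂ = 70 ≥ 10 ✓
  n(1-p̂) = 30 ≥ 10 ✓

The sample is large enough, so use a z-interval (normal approximation) for the proportion.

For 95% confidence, z* = 1.96 (from standard normal table)

Standard error: SE = √(p̂(1-p̂)/n) = √(0.700000×0.300000/100) = 0.04582576

Margin of error: E = z* × SE = 1.96 × 0.04582576 = 0.089818

Z-interval: p̂ ± E = 0.700000 ± 0.089818 = (0.610182, 0.789818)

Rounded to 4 decimal places:

(0.6102, 0.7898)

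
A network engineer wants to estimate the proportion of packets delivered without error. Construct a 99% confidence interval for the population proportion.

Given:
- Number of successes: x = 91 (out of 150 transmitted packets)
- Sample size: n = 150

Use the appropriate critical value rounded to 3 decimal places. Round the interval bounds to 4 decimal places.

Sample proportion: p̂ = 91/150 = 0.606667

Check conditions for normal approximation:
  np̂ = 91 ≥ 10 ✓
  n(1-p̂) = 59 ≥ 10 ✓

The sample is large enough, so use a z-interval (normal approximation) for the proportion.

For 99% confidence, z* = 2.576 (from standard normal table)

Standard error: SE = √(p̂(1-p̂)/n) = √(0.606667×0.393333/150) = 0.03988502

Margin of error: E = z* × SE = 2.576 × 0.03988502 = 0.102744

Z-interval: p̂ ± E = 0.606667 ± 0.102744 = (0.503923, 0.709410)

Rounded to 4 decimal places:

(0.5039, 0.7094)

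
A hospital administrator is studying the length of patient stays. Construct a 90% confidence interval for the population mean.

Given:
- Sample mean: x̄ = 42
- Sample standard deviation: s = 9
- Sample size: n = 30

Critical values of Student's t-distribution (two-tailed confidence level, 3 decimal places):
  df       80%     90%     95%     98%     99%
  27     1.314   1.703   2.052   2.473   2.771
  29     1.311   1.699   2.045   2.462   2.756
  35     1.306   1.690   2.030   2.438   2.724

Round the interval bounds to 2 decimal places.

The population standard deviation σ is unknown (only the sample standard deviation s is given), so use a t-interval with df = n - 1 = 30 - 1 = 29.

For 90% confidence with df = 29, t* = 1.699 (from t-table)

Standard error: SE = s/√n = 9/√30 = 1.643168

Margin of error: E = t* × SE = 1.699 × 1.643168 = 2.7917

T-interval: x̄ ± E = 42 ± 2.7917 = (39.2083, 44.7917)

Rounded to 2 decimal places:

(39.21, 44.79)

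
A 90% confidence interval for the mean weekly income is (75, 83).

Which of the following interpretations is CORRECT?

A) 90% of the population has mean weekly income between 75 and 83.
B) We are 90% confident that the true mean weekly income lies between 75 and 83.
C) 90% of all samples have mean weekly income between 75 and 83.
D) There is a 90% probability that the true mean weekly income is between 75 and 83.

A confidence interval represents our confidence in the procedure, not a probability statement about the parameter.

Key concept: If we repeated this sampling process many times and computed a 90% CI each time, about 90% of those intervals would contain the true population parameter.

For this specific interval (75, 83):
- Midpoint (point estimate): 79
- Margin of error: 4

The correct interpretation is the one stating confidence that the true parameter lies in the interval — option B.

B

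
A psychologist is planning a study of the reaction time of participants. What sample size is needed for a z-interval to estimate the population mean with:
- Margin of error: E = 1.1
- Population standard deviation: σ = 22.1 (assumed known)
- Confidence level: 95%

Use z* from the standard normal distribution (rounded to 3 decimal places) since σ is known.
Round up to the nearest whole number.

Using z* since population σ is known (z-interval formula).

For 95% confidence, z* = 1.96 (from standard normal table)

Sample size formula for z-interval: n = (z*σ/E)²

n = (1.96 × 22.1 / 1.1)²
  = (39.378182)²
  = 1550.6412

Round up to the nearest whole number: n = 1551

1551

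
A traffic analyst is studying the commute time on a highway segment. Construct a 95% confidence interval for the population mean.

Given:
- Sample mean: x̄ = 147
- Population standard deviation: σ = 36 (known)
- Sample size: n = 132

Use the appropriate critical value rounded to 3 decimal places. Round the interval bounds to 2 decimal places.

The population standard deviation σ is known, so use a z-interval (standard normal critical value).

For 95% confidence, z* = 1.96 (from standard normal table)

Standard error: SE = σ/√n = 36/√132 = 3.133398

Margin of error: E = z* × SE = 1.96 × 3.133398 = 6.1415

Z-interval: x̄ ± E = 147 ± 6.1415 = (140.8585, 153.1415)

Rounded to 2 decimal places:

(140.86, 153.14)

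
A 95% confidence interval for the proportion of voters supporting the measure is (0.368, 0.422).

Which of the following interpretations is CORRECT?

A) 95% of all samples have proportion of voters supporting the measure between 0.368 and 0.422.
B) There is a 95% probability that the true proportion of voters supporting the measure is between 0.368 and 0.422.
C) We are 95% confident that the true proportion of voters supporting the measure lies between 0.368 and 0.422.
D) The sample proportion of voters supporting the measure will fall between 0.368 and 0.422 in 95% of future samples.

A confidence interval represents our confidence in the procedure, not a probability statement about the parameter.

Key concept: If we repeated this sampling process many times and computed a 95% CI each time, about 95% of those intervals would contain the true population parameter.

For this specific interval (0.368, 0.422):
- Midpoint (point estimate): 0.395
- Margin of error: 0.027

The correct interpretation is the one stating confidence that the true parameter lies in the interval — option C.

C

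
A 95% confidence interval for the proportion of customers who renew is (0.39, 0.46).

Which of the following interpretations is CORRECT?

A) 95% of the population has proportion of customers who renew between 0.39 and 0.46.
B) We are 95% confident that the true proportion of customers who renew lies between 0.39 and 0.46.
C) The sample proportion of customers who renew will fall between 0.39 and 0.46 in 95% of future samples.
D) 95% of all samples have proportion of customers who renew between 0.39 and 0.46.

A confidence interval represents our confidence in the procedure, not a probability statement about the parameter.

Key concept: If we repeated this sampling process many times and computed a 95% CI each time, about 95% of those intervals would contain the true population parameter.

For this specific interval (0.39, 0.46):
- Midpoint (point estimate): 0.425
- Margin of error: 0.035

The correct interpretation is the one stating confidence that the true parameter lies in the interval — option B.

B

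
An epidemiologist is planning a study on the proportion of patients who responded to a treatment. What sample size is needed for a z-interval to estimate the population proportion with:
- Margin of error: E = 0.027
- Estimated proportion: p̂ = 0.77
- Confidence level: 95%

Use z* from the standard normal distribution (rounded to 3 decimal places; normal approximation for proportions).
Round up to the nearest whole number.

Using z* for proportion z-interval (normal approximation).

For 95% confidence, z* = 1.96 (from standard normal table)

Sample size formula for proportion z-interval: n = z*²p̂(1-p̂)/E²

n = 1.96² × 0.77 × 0.23 / 0.027²
  = 3.8416 × 0.1771 / 0.000729
  = 933.2611

Round up to the nearest whole number: n = 934

934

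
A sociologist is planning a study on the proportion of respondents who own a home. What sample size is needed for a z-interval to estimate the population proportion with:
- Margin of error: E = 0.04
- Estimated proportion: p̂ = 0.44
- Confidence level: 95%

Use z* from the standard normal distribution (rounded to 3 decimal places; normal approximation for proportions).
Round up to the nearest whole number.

Using z* for proportion z-interval (normal approximation).

For 95% confidence, z* = 1.96 (from standard normal table)

Sample size formula for proportion z-interval: n = z*²p̂(1-p̂)/E²

n = 1.96² × 0.44 × 0.56 / 0.04²
  = 3.8416 × 0.2464 / 0.0016
  = 591.6064

Round up to the nearest whole number: n = 592

592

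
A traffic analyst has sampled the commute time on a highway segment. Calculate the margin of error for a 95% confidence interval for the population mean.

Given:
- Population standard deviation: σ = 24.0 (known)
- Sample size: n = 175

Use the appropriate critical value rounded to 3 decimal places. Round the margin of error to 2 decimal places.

The population standard deviation σ is known, so use the z-interval margin of error formula.

For 95% confidence, z* = 1.96 (from standard normal table)

Margin of error formula for z-interval: E = z* × σ/√n

E = 1.96 × 24.0/√175
  = 1.96 × 1.814229
  = 3.5559

Rounded to 2 decimal places:

3.56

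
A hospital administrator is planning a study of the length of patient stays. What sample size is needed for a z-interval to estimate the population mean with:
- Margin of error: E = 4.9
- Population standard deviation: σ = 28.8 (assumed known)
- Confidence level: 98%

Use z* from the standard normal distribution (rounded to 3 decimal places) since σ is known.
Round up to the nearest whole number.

Using z* since population σ is known (z-interval formula).

For 98% confidence, z* = 2.326 (from standard normal table)

Sample size formula for z-interval: n = (z*σ/E)²

n = (2.326 × 28.8 / 4.9)²
  = (13.671184)²
  = 186.9013

Round up to the nearest whole number: n = 187

187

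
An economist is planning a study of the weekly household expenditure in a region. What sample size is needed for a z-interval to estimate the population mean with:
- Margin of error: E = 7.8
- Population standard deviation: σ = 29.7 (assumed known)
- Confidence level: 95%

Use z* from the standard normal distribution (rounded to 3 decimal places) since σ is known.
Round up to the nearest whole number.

Using z* since population σ is known (z-interval formula).

For 95% confidence, z* = 1.96 (from standard normal table)

Sample size formula for z-interval: n = (z*σ/E)²

n = (1.96 × 29.7 / 7.8)²
  = (7.463077)²
  = 55.6975

Round up to the nearest whole number: n = 56

56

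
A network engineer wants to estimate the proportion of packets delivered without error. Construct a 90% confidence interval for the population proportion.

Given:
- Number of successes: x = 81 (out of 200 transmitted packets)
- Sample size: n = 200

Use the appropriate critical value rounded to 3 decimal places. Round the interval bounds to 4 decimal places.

Sample proportion: p̂ = 81/200 = 0.405000

Check conditions for normal approximation:
  np̂ = 81 ≥ 10 ✓
  n(1-p̂) = 119 ≥ 10 ✓

The sample is large enough, so use a z-interval (normal approximation) for the proportion.

For 90% confidence, z* = 1.645 (from standard normal table)

Standard error: SE = √(p̂(1-p̂)/n) = √(0.405000×0.595000/200) = 0.03471131

Margin of error: E = z* × SE = 1.645 × 0.03471131 = 0.057100

Z-interval: p̂ ± E = 0.405000 ± 0.057100 = (0.347900, 0.462100)

Rounded to 4 decimal places:

(0.3479, 0.4621)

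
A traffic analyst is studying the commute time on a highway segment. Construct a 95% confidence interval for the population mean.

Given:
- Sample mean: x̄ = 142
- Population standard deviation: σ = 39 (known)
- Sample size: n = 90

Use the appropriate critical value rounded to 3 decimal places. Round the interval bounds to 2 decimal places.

The population standard deviation σ is known, so use a z-interval (standard normal critical value).

For 95% confidence, z* = 1.96 (from standard normal table)

Standard error: SE = σ/√n = 39/√90 = 4.110961

Margin of error: E = z* × SE = 1.96 × 4.110961 = 8.0575

Z-interval: x̄ ± E = 142 ± 8.0575 = (133.9425, 150.0575)

Rounded to 2 decimal places:

(133.94, 150.06)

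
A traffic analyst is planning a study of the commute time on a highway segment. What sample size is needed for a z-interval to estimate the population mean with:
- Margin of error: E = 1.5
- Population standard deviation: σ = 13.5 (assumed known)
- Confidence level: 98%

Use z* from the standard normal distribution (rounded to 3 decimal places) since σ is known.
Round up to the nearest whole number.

Using z* since population σ is known (z-interval formula).

For 98% confidence, z* = 2.326 (from standard normal table)

Sample size formula for z-interval: n = (z*σ/E)²

n = (2.326 × 13.5 / 1.5)²
  = (20.934000)²
  = 438.2324

Round up to the nearest whole number: n = 439

439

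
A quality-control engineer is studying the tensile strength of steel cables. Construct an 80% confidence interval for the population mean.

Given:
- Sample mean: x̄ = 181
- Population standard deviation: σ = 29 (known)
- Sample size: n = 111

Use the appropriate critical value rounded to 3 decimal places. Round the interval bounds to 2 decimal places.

The population standard deviation σ is known, so use a z-interval (standard normal critical value).

For 80% confidence, z* = 1.282 (from standard normal table)

Standard error: SE = σ/√n = 29/√111 = 2.752558

Margin of error: E = z* × SE = 1.282 × 2.752558 = 3.5288

Z-interval: x̄ ± E = 181 ± 3.5288 = (177.4712, 184.5288)

Rounded to 2 decimal places:

(177.47, 184.53)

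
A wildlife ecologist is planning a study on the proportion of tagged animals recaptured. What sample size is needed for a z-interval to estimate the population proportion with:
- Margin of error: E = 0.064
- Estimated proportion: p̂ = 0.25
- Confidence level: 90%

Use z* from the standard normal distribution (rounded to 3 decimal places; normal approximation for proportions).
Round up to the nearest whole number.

Using z* for proportion z-interval (normal approximation).

For 90% confidence, z* = 1.645 (from standard normal table)

Sample size formula for proportion z-interval: n = z*²p̂(1-p̂)/E²

n = 1.645² × 0.25 × 0.75 / 0.064²
  = 2.706025 × 0.1875 / 0.004096
  = 123.8720

Round up to the nearest whole number: n = 124

124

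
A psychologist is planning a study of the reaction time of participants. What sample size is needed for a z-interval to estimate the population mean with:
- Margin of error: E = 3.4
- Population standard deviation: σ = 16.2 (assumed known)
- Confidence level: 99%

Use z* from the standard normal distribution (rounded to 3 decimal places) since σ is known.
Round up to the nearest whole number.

Using z* since population σ is known (z-interval formula).

For 99% confidence, z* = 2.576 (from standard normal table)

Sample size formula for z-interval: n = (z*σ/E)²

n = (2.576 × 16.2 / 3.4)²
  = (12.273882)²
  = 150.6482

Round up to the nearest whole number: n = 151

151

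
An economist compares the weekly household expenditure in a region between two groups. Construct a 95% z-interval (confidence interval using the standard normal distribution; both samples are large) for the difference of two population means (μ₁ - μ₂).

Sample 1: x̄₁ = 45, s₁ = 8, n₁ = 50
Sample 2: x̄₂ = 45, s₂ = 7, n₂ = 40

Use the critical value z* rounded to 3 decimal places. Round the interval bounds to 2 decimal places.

Both samples are large (n₁ = 50 ≥ 30, n₂ = 40 ≥ 30), so a z-interval for the difference of means applies.

Point estimate: x̄₁ - x̄₂ = 45 - 45 = 0

Standard error: SE = √(s₁²/n₁ + s₂²/n₂)
= √(8²/50 + 7²/40)
= √(1.280000 + 1.225000)
= 1.582719

For 95% confidence, z* = 1.96 (from standard normal table)
Margin of error: E = z* × SE = 1.96 × 1.582719 = 3.1021

Z-interval: (x̄₁ - x̄₂) ± E = 0 ± 3.1021 = (-3.1021, 3.1021)

Rounded to 2 decimal places:

(-3.10, 3.10)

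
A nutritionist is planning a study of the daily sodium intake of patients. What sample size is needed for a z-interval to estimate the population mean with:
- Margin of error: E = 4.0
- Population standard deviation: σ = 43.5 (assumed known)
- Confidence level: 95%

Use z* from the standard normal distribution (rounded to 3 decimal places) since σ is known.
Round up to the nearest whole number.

Using z* since population σ is known (z-interval formula).

For 95% confidence, z* = 1.96 (from standard normal table)

Sample size formula for z-interval: n = (z*σ/E)²

n = (1.96 × 43.5 / 4.0)²
  = (21.315000)²
  = 454.3292

Round up to the nearest whole number: n = 455

455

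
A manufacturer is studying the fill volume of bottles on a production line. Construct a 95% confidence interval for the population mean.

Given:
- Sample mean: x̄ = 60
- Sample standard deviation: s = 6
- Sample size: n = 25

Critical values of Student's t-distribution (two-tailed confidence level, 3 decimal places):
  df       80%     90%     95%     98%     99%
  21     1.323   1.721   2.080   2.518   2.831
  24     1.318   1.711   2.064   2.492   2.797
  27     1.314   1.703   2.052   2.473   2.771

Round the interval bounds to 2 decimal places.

The population standard deviation σ is unknown (only the sample standard deviation s is given), so use a t-interval with df = n - 1 = 25 - 1 = 24.

For 95% confidence with df = 24, t* = 2.064 (from t-table)

Standard error: SE = s/√n = 6/√25 = 1.200000

Margin of error: E = t* × SE = 2.064 × 1.200000 = 2.4768

T-interval: x̄ ± E = 60 ± 2.4768 = (57.5232, 62.4768)

Rounded to 2 decimal places:

(57.52, 62.48)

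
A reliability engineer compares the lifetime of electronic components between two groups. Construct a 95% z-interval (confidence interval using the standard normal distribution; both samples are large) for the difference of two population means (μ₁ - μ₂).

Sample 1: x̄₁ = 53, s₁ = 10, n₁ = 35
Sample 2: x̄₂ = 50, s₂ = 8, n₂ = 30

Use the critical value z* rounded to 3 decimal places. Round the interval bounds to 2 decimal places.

Both samples are large (n₁ = 35 ≥ 30, n₂ = 30 ≥ 30), so a z-interval for the difference of means applies.

Point estimate: x̄₁ - x̄₂ = 53 - 50 = 3

Standard error: SE = √(s₁²/n₁ + s₂²/n₂)
= √(10²/35 + 8²/30)
= √(2.857143 + 2.133333)
= 2.233937

For 95% confidence, z* = 1.96 (from standard normal table)
Margin of error: E = z* × SE = 1.96 × 2.233937 = 4.3785

Z-interval: (x̄₁ - x̄₂) ± E = 3 ± 4.3785 = (-1.3785, 7.3785)

Rounded to 2 decimal places:

(-1.38, 7.38)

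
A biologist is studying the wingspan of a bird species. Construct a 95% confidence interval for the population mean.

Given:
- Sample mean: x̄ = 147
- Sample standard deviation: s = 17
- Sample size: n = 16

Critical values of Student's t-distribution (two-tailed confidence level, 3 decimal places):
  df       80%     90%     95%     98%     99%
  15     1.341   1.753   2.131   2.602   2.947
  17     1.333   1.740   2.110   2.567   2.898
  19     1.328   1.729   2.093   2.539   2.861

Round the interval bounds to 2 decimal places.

The population standard deviation σ is unknown (only the sample standard deviation s is given), so use a t-interval with df = n - 1 = 16 - 1 = 15.

For 95% confidence with df = 15, t* = 2.131 (from t-table)

Standard error: SE = s/√n = 17/√16 = 4.250000

Margin of error: E = t* × SE = 2.131 × 4.250000 = 9.0567

T-interval: x̄ ± E = 147 ± 9.0567 = (137.9433, 156.0567)

Rounded to 2 decimal places:

(137.94, 156.06)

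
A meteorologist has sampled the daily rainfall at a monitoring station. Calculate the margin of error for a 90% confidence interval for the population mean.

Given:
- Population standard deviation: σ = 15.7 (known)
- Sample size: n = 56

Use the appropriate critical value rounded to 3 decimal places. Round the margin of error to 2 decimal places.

The population standard deviation σ is known, so use the z-interval margin of error formula.

For 90% confidence, z* = 1.645 (from standard normal table)

Margin of error formula for z-interval: E = z* × σ/√n

E = 1.645 × 15.7/√56
  = 1.645 × 2.098001
  = 3.4512

Rounded to 2 decimal places:

3.45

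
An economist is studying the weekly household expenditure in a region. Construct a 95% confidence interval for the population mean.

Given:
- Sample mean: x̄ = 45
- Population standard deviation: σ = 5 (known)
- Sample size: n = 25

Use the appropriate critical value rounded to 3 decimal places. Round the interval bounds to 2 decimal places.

The population standard deviation σ is known, so use a z-interval (standard normal critical value).

For 95% confidence, z* = 1.96 (from standard normal table)

Standard error: SE = σ/√n = 5/√25 = 1.000000

Margin of error: E = z* × SE = 1.96 × 1.000000 = 1.9600

Z-interval: x̄ ± E = 45 ± 1.9600 = (43.0400, 46.9600)

Rounded to 2 decimal places:

(43.04, 46.96)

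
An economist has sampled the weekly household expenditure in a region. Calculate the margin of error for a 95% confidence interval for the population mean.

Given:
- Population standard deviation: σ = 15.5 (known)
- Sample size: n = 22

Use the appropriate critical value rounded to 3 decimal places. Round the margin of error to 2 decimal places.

The population standard deviation σ is known, so use the z-interval margin of error formula.

For 95% confidence, z* = 1.96 (from standard normal table)

Margin of error formula for z-interval: E = z* × σ/√n

E = 1.96 × 15.5/√22
  = 1.96 × 3.304611
  = 6.4770

Rounded to 2 decimal places:

6.48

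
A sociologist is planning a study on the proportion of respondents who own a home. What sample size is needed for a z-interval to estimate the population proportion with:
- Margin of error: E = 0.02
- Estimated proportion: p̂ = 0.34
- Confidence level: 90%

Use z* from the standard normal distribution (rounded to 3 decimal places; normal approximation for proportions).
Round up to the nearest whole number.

Using z* for proportion z-interval (normal approximation).

For 90% confidence, z* = 1.645 (from standard normal table)

Sample size formula for proportion z-interval: n = z*²p̂(1-p̂)/E²

n = 1.645² × 0.34 × 0.66 / 0.02²
  = 2.706025 × 0.2244 / 0.0004
  = 1518.0800

Round up to the nearest whole number: n = 1519

1519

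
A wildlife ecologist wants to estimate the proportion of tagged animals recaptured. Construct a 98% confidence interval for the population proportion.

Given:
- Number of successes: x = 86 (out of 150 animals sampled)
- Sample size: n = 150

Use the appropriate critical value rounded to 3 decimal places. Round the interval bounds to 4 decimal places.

Sample proportion: p̂ = 86/150 = 0.573333

Check conditions for normal approximation:
  np̂ = 86 ≥ 10 ✓
  n(1-p̂) = 64 ≥ 10 ✓

The sample is large enough, so use a z-interval (normal approximation) for the proportion.

For 98% confidence, z* = 2.326 (from standard normal table)

Standard error: SE = √(p̂(1-p̂)/n) = √(0.573333×0.426667/150) = 0.04038335

Margin of error: E = z* × SE = 2.326 × 0.04038335 = 0.093932

Z-interval: p̂ ± E = 0.573333 ± 0.093932 = (0.479402, 0.667265)

Rounded to 4 decimal places:

(0.4794, 0.6673)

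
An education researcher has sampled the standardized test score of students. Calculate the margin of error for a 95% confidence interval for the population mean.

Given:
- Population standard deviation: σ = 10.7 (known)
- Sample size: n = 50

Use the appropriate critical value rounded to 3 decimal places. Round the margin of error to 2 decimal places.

The population standard deviation σ is known, so use the z-interval margin of error formula.

For 95% confidence, z* = 1.96 (from standard normal table)

Margin of error formula for z-interval: E = z* × σ/√n

E = 1.96 × 10.7/√50
  = 1.96 × 1.513209
  = 2.9659

Rounded to 2 decimal places:

2.97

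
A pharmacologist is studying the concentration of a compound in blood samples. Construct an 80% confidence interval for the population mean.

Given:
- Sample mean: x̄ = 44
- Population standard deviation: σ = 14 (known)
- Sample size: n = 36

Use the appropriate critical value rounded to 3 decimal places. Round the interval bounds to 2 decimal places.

The population standard deviation σ is known, so use a z-interval (standard normal critical value).

For 80% confidence, z* = 1.282 (from standard normal table)

Standard error: SE = σ/√n = 14/√36 = 2.333333

Margin of error: E = z* × SE = 1.282 × 2.333333 = 2.9913

Z-interval: x̄ ± E = 44 ± 2.9913 = (41.0087, 46.9913)

Rounded to 2 decimal places:

(41.01, 46.99)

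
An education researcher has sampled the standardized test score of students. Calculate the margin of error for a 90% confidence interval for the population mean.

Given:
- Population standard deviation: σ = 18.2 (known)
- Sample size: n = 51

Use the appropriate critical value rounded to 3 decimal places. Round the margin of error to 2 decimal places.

The population standard deviation σ is known, so use the z-interval margin of error formula.

For 90% confidence, z* = 1.645 (from standard normal table)

Margin of error formula for z-interval: E = z* × σ/√n

E = 1.645 × 18.2/√51
  = 1.645 × 2.548510
  = 4.1923

Rounded to 2 decimal places:

4.19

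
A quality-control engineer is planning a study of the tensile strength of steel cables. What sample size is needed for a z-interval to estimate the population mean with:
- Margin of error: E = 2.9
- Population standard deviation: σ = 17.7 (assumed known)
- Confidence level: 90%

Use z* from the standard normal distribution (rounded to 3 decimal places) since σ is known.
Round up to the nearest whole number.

Using z* since population σ is known (z-interval formula).

For 90% confidence, z* = 1.645 (from standard normal table)

Sample size formula for z-interval: n = (z*σ/E)²

n = (1.645 × 17.7 / 2.9)²
  = (10.040172)²
  = 100.8051

Round up to the nearest whole number: n = 101

101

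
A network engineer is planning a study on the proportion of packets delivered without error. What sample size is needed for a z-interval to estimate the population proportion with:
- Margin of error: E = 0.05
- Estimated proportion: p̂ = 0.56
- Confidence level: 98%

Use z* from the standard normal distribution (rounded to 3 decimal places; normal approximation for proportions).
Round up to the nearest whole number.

Using z* for proportion z-interval (normal approximation).

For 98% confidence, z* = 2.326 (from standard normal table)

Sample size formula for proportion z-interval: n = z*²p̂(1-p̂)/E²

n = 2.326² × 0.56 × 0.44 / 0.05²
  = 5.410276 × 0.2464 / 0.0025
  = 533.2368

Round up to the nearest whole number: n = 534

534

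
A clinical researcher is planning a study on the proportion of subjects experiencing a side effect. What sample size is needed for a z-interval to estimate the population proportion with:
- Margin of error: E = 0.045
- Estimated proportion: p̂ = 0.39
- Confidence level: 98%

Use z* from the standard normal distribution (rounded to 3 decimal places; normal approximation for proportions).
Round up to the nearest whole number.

Using z* for proportion z-interval (normal approximation).

For 98% confidence, z* = 2.326 (from standard normal table)

Sample size formula for proportion z-interval: n = z*²p̂(1-p̂)/E²

n = 2.326² × 0.39 × 0.61 / 0.045²
  = 5.410276 × 0.2379 / 0.002025
  = 635.6072

Round up to the nearest whole number: n = 636

636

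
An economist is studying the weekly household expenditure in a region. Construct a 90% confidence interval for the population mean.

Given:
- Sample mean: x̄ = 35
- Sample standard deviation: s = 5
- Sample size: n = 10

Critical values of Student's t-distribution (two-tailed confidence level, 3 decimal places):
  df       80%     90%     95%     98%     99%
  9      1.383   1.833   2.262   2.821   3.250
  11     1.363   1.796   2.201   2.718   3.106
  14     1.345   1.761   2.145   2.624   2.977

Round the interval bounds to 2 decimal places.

The population standard deviation σ is unknown (only the sample standard deviation s is given), so use a t-interval with df = n - 1 = 10 - 1 = 9.

For 90% confidence with df = 9, t* = 1.833 (from t-table)

Standard error: SE = s/√n = 5/√10 = 1.581139

Margin of error: E = t* × SE = 1.833 × 1.581139 = 2.8982

T-interval: x̄ ± E = 35 ± 2.8982 = (32.1018, 37.8982)

Rounded to 2 decimal places:

(32.10, 37.90)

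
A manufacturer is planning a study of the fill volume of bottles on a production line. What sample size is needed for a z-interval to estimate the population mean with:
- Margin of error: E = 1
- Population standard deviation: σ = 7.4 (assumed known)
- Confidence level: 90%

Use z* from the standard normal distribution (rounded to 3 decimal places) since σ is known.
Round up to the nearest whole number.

Using z* since population σ is known (z-interval formula).

For 90% confidence, z* = 1.645 (from standard normal table)

Sample size formula for z-interval: n = (z*σ/E)²

n = (1.645 × 7.4 / 1)²
  = (12.173000)²
  = 148.1819

Round up to the nearest whole number: n = 149

149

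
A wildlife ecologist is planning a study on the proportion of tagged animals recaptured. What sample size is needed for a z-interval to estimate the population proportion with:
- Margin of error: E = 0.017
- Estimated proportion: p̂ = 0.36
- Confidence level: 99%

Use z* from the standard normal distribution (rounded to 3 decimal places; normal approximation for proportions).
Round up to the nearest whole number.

Using z* for proportion z-interval (normal approximation).

For 99% confidence, z* = 2.576 (from standard normal table)

Sample size formula for proportion z-interval: n = z*²p̂(1-p̂)/E²

n = 2.576² × 0.36 × 0.64 / 0.017²
  = 6.635776 × 0.2304 / 0.000289
  = 5290.2519

Round up to the nearest whole number: n = 5291

5291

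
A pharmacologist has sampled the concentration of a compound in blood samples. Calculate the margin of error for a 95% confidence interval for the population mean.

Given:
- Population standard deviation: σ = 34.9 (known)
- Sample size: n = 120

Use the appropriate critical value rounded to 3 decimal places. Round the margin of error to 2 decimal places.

The population standard deviation σ is known, so use the z-interval margin of error formula.

For 95% confidence, z* = 1.96 (from standard normal table)

Margin of error formula for z-interval: E = z* × σ/√n

E = 1.96 × 34.9/√120
  = 1.96 × 3.185920
  = 6.2444

Rounded to 2 decimal places:

6.24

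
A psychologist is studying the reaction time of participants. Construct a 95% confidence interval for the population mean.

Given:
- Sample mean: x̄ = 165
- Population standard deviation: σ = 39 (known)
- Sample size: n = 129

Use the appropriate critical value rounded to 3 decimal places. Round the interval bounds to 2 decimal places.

The population standard deviation σ is known, so use a z-interval (standard normal critical value).

For 95% confidence, z* = 1.96 (from standard normal table)

Standard error: SE = σ/√n = 39/√129 = 3.433759

Margin of error: E = z* × SE = 1.96 × 3.433759 = 6.7302

Z-interval: x̄ ± E = 165 ± 6.7302 = (158.2698, 171.7302)

Rounded to 2 decimal places:

(158.27, 171.73)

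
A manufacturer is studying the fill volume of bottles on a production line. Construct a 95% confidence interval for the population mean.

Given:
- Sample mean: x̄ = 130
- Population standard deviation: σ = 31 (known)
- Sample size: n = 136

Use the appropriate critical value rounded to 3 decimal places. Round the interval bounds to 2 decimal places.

The population standard deviation σ is known, so use a z-interval (standard normal critical value).

For 95% confidence, z* = 1.96 (from standard normal table)

Standard error: SE = σ/√n = 31/√136 = 2.658228

Margin of error: E = z* × SE = 1.96 × 2.658228 = 5.2101

Z-interval: x̄ ± E = 130 ± 5.2101 = (124.7899, 135.2101)

Rounded to 2 decimal places:

(124.79, 135.21)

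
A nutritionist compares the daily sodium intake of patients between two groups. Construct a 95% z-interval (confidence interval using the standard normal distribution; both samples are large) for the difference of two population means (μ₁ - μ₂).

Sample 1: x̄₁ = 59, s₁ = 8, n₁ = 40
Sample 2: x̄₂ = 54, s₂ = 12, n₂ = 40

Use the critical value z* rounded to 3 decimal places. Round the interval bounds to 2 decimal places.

Both samples are large (n₁ = 40 ≥ 30, n₂ = 40 ≥ 30), so a z-interval for the difference of means applies.

Point estimate: x̄₁ - x̄₂ = 59 - 54 = 5

Standard error: SE = √(s₁²/n₁ + s₂²/n₂)
= √(8²/40 + 12²/40)
= √(1.600000 + 3.600000)
= 2.280351

For 95% confidence, z* = 1.96 (from standard normal table)
Margin of error: E = z* × SE = 1.96 × 2.280351 = 4.4695

Z-interval: (x̄₁ - x̄₂) ± E = 5 ± 4.4695 = (0.5305, 9.4695)

Rounded to 2 decimal places:

(0.53, 9.47)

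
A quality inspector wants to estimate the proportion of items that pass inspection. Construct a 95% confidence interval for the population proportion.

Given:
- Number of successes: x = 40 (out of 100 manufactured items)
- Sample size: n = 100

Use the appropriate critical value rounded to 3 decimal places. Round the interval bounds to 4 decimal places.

Sample proportion: p̂ = 40/100 = 0.400000

Check conditions for normal approximation:
  np̂ = 40 ≥ 10 ✓
  n(1-p̂) = 60 ≥ 10 ✓

The sample is large enough, so use a z-interval (normal approximation) for the proportion.

For 95% confidence, z* = 1.96 (from standard normal table)

Standard error: SE = √(p̂(1-p̂)/n) = √(0.400000×0.600000/100) = 0.04898979

Margin of error: E = z* × SE = 1.96 × 0.04898979 = 0.096020

Z-interval: p̂ ± E = 0.400000 ± 0.096020 = (0.303980, 0.496020)

Rounded to 4 decimal places:

(0.3040, 0.4960)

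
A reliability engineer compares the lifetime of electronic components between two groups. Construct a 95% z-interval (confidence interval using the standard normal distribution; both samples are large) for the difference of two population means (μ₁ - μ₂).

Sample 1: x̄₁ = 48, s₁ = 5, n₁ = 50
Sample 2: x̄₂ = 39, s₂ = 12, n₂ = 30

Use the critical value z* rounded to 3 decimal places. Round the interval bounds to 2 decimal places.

Both samples are large (n₁ = 50 ≥ 30, n₂ = 30 ≥ 30), so a z-interval for the difference of means applies.

Point estimate: x̄₁ - x̄₂ = 48 - 39 = 9

Standard error: SE = √(s₁²/n₁ + s₂²/n₂)
= √(5²/50 + 12²/30)
= √(0.500000 + 4.800000)
= 2.302173

For 95% confidence, z* = 1.96 (from standard normal table)
Margin of error: E = z* × SE = 1.96 × 2.302173 = 4.5123

Z-interval: (x̄₁ - x̄₂) ± E = 9 ± 4.5123 = (4.4877, 13.5123)

Rounded to 2 decimal places:

(4.49, 13.51)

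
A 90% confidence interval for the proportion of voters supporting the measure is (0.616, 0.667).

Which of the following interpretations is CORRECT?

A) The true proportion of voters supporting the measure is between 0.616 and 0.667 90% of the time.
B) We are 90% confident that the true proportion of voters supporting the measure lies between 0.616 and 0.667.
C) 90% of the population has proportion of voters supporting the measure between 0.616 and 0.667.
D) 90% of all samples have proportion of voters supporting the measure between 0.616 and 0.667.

A confidence interval represents our confidence in the procedure, not a probability statement about the parameter.

Key concept: If we repeated this sampling process many times and computed a 90% CI each time, about 90% of those intervals would contain the true population parameter.

For this specific interval (0.616, 0.667):
- Midpoint (point estimate): 0.6415
- Margin of error: 0.0255

The correct interpretation is the one stating confidence that the true parameter lies in the interval — option B.

B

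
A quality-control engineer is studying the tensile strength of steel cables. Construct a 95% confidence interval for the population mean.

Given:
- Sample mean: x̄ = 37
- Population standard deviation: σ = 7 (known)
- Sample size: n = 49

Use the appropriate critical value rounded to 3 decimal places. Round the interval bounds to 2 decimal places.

The population standard deviation σ is known, so use a z-interval (standard normal critical value).

For 95% confidence, z* = 1.96 (from standard normal table)

Standard error: SE = σ/√n = 7/√49 = 1.000000

Margin of error: E = z* × SE = 1.96 × 1.000000 = 1.9600

Z-interval: x̄ ± E = 37 ± 1.9600 = (35.0400, 38.9600)

Rounded to 2 decimal places:

(35.04, 38.96)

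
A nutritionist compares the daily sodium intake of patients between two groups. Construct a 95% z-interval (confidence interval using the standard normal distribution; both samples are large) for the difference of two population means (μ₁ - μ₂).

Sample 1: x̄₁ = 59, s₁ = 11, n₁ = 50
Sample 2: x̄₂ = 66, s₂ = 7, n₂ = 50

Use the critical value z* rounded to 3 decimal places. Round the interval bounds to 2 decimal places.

Both samples are large (n₁ = 50 ≥ 30, n₂ = 50 ≥ 30), so a z-interval for the difference of means applies.

Point estimate: x̄₁ - x̄₂ = 59 - 66 = -7

Standard error: SE = √(s₁²/n₁ + s₂²/n₂)
= √(11²/50 + 7²/50)
= √(2.420000 + 0.980000)
= 1.843909

For 95% confidence, z* = 1.96 (from standard normal table)
Margin of error: E = z* × SE = 1.96 × 1.843909 = 3.6141

Z-interval: (x̄₁ - x̄₂) ± E = -7 ± 3.6141 = (-10.6141, -3.3859)

Rounded to 2 decimal places:

(-10.61, -3.39)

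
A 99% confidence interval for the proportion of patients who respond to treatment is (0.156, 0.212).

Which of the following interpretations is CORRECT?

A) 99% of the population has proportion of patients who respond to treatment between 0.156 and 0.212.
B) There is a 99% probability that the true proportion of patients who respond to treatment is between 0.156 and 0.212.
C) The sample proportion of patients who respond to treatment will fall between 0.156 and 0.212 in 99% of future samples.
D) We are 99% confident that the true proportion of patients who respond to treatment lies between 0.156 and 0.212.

A confidence interval represents our confidence in the procedure, not a probability statement about the parameter.

Key concept: If we repeated this sampling process many times and computed a 99% CI each time, about 99% of those intervals would contain the true population parameter.

For this specific interval (0.156, 0.212):
- Midpoint (point estimate): 0.184
- Margin of error: 0.028

The correct interpretation is the one stating confidence that the true parameter lies in the interval — option D.

D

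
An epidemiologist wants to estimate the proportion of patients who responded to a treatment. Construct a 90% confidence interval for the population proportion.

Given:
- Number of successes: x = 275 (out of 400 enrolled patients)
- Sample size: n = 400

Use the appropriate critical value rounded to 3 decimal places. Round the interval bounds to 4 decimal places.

Sample proportion: p̂ = 275/400 = 0.687500

Check conditions for normal approximation:
  np̂ = 275 ≥ 10 ✓
  n(1-p̂) = 125 ≥ 10 ✓

The sample is large enough, so use a z-interval (normal approximation) for the proportion.

For 90% confidence, z* = 1.645 (from standard normal table)

Standard error: SE = √(p̂(1-p̂)/n) = √(0.687500×0.312500/400) = 0.02317562

Margin of error: E = z* × SE = 1.645 × 0.02317562 = 0.038124

Z-interval: p̂ ± E = 0.687500 ± 0.038124 = (0.649376, 0.725624)

Rounded to 4 decimal places:

(0.6494, 0.7256)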